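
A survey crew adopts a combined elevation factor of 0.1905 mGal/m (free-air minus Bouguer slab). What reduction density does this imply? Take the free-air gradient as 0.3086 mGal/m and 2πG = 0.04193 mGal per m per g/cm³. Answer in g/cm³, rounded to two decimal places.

2.82

0.1905 = 0.3086 − 0.04193 × ρ
ρ = (0.3086 − 0.1905) / 0.04193 = 2.82 g/cm³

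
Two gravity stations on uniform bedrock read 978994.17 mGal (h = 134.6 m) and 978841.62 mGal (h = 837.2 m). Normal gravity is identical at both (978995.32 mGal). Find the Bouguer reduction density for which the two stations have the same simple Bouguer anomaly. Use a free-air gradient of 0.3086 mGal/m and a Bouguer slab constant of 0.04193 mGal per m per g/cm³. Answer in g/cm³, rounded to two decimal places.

2.18

Δg_obs = 978841.62 − 978994.17 = -152.55 mGal over Δh = 837.2 − 134.6 = 702.6 m
Equal Bouguer anomalies ⇒ Δg_obs + (0.3086 − 0.04193ρ)·Δh = 0
0.3086 − 0.04193ρ = −Δg_obs/Δh = 0.21712
ρ = (0.3086 − 0.21712) / 0.04193 = 2.18 g/cm³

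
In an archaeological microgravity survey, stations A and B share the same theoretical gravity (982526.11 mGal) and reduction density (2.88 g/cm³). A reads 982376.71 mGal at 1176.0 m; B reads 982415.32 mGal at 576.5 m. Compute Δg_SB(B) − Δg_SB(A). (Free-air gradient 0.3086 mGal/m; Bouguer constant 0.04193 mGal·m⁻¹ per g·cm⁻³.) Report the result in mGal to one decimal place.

-74.0

Δg_SB(A) = 982376.71 − 982526.11 + 0.3086×1176.0 − 0.04193×2.88×1176.0 = 71.50 mGal
Δg_SB(B) = 982415.32 − 982526.11 + 0.3086×576.5 − 0.04193×2.88×576.5 = -2.50 mGal
Difference = -2.50 − (71.50) = -74.00 mGal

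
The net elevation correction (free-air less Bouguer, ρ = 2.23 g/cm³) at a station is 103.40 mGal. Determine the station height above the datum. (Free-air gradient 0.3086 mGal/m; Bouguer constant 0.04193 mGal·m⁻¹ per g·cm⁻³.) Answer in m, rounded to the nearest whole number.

481

Combined gradient = 0.3086 − 0.04193 × 2.23 = 0.2150961 mGal/m
h = 103.40 / 0.2150961 = 480.72 m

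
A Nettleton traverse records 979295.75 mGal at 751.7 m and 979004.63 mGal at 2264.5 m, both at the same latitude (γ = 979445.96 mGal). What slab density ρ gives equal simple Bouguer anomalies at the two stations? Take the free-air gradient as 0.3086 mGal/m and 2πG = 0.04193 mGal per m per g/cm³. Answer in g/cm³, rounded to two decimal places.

2.77

Δg_obs = 979004.63 − 979295.75 = -291.12 mGal over Δh = 2264.5 − 751.7 = 1512.8 m
Equal Bouguer anomalies ⇒ Δg_obs + (0.3086 − 0.04193ρ)·Δh = 0
0.3086 − 0.04193ρ = −Δg_obs/Δh = 0.19244
ρ = (0.3086 − 0.19244) / 0.04193 = 2.77 g/cm³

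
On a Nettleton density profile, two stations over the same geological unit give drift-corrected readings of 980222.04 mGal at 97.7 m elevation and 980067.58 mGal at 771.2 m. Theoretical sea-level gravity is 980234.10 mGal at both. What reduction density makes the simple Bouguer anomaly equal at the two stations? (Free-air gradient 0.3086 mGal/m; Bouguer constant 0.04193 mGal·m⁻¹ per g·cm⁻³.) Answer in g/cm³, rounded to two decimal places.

1.89

Δg_obs = 980067.58 − 980222.04 = -154.46 mGal over Δh = 771.2 − 97.7 = 673.5 m
Equal Bouguer anomalies ⇒ Δg_obs + (0.3086 − 0.04193ρ)·Δh = 0
0.3086 − 0.04193ρ = −Δg_obs/Δh = 0.22934
ρ = (0.3086 − 0.22934) / 0.04193 = 1.89 g/cm³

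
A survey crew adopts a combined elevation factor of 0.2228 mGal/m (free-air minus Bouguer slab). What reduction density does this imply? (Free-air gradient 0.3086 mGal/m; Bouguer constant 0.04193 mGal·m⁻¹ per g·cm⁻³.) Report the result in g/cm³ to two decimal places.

0.2228 = 0.3086 − 0.04193 × ρ
ρ = (0.3086 − 0.2228) / 0.04193 = 2.05 g/cm³

2.05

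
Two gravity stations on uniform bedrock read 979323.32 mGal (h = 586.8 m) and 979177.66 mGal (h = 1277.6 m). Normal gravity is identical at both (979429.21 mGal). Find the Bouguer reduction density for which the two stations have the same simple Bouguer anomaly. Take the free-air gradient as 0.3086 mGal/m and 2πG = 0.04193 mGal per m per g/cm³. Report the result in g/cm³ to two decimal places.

2.33

Δg_obs = 979177.66 − 979323.32 = -145.66 mGal over Δh = 1277.6 − 586.8 = 690.8 m
Equal Bouguer anomalies ⇒ Δg_obs + (0.3086 − 0.04193ρ)·Δh = 0
0.3086 − 0.04193ρ = −Δg_obs/Δh = 0.21086
ρ = (0.3086 − 0.21086) / 0.04193 = 2.33 g/cm³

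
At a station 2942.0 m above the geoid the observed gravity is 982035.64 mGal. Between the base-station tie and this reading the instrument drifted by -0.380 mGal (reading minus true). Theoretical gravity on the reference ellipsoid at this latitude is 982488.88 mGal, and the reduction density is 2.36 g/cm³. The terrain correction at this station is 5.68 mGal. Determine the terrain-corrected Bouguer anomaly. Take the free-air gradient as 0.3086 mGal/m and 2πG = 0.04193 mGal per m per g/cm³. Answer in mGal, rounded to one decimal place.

Drift-corrected reading = 982035.64 − (-0.380) = 982036.020 mGal
Free-air correction = 0.3086 × 2942.0 = 907.90 mGal
Free-air anomaly = 982036.020 − 982488.88 + (907.90) = 455.040 mGal
Bouguer slab correction = 0.04193 × 2.36 × 2942.0 = 291.13 mGal
Simple Bouguer anomaly = 455.040 − (291.13) = 163.910 mGal
Complete Bouguer anomaly = 163.910 + 5.68 = 169.590 mGal

169.6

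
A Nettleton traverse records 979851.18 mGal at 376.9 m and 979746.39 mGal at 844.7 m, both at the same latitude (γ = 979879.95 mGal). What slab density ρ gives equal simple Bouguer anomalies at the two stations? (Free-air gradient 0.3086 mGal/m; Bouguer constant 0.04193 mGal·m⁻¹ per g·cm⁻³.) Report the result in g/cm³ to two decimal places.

Δg_obs = 979746.39 − 979851.18 = -104.79 mGal over Δh = 844.7 − 376.9 = 467.8 m
Equal Bouguer anomalies ⇒ Δg_obs + (0.3086 − 0.04193ρ)·Δh = 0
0.3086 − 0.04193ρ = −Δg_obs/Δh = 0.22401
ρ = (0.3086 − 0.22401) / 0.04193 = 2.02 g/cm³

2.02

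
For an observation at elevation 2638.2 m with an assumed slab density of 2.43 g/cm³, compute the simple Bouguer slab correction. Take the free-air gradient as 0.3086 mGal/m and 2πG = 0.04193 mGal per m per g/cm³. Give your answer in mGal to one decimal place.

268.8

Bouguer slab correction = 0.04193 × 2.43 × 2638.2 = 268.8 mGal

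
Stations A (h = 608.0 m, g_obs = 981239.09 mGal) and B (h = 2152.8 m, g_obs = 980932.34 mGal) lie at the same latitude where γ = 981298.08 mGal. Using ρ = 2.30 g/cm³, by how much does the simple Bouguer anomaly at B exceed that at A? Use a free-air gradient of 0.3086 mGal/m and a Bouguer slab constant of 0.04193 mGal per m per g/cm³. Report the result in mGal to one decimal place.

21.0

Δg_SB(A) = 981239.09 − 981298.08 + 0.3086×608.0 − 0.04193×2.30×608.0 = 70.00 mGal
Δg_SB(B) = 980932.34 − 981298.08 + 0.3086×2152.8 − 0.04193×2.30×2152.8 = 91.00 mGal
Difference = 91.00 − (70.00) = 21.00 mGal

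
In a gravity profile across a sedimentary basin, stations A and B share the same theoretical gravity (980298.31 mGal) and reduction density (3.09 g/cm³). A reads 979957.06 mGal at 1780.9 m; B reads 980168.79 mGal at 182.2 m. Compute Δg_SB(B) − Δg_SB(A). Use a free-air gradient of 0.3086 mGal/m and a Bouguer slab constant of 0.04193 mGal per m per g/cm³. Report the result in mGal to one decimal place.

-74.5

Δg_SB(A) = 979957.06 − 980298.31 + 0.3086×1780.9 − 0.04193×3.09×1780.9 = -22.40 mGal
Δg_SB(B) = 980168.79 − 980298.31 + 0.3086×182.2 − 0.04193×3.09×182.2 = -96.90 mGal
Difference = -96.90 − (-22.40) = -74.50 mGal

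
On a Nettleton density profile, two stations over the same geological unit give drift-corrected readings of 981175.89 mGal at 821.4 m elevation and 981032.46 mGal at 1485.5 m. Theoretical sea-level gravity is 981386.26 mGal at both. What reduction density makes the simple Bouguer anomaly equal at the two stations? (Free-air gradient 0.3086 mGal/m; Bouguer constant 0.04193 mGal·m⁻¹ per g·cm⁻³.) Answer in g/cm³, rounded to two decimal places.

2.21

Δg_obs = 981032.46 − 981175.89 = -143.43 mGal over Δh = 1485.5 − 821.4 = 664.1 m
Equal Bouguer anomalies ⇒ Δg_obs + (0.3086 − 0.04193ρ)·Δh = 0
0.3086 − 0.04193ρ = −Δg_obs/Δh = 0.21598
ρ = (0.3086 − 0.21598) / 0.04193 = 2.21 g/cm³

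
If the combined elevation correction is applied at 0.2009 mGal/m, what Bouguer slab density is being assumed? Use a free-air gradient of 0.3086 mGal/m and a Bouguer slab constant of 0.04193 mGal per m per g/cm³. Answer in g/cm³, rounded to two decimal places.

2.57

0.2009 = 0.3086 − 0.04193 × ρ
ρ = (0.3086 − 0.2009) / 0.04193 = 2.57 g/cm³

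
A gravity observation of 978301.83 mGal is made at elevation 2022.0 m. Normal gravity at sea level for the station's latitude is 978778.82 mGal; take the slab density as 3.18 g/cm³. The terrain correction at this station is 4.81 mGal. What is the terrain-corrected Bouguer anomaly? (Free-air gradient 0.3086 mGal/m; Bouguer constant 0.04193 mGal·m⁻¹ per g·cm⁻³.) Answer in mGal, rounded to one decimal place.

-117.8

Free-air correction = 0.3086 × 2022.0 = 623.99 mGal
Free-air anomaly = 978301.83 − 978778.82 + (623.99) = 147.00 mGal
Bouguer slab correction = 0.04193 × 3.18 × 2022.0 = 269.61 mGal
Simple Bouguer anomaly = 147.00 − (269.61) = -122.61 mGal
Complete Bouguer anomaly = -122.61 + 4.81 = -117.80 mGal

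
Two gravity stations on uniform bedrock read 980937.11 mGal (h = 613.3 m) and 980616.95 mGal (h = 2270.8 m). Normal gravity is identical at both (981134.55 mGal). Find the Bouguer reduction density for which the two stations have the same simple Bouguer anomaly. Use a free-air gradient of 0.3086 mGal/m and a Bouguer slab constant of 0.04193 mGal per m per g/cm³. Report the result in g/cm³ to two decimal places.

Δg_obs = 980616.95 − 980937.11 = -320.16 mGal over Δh = 2270.8 − 613.3 = 1657.5 m
Equal Bouguer anomalies ⇒ Δg_obs + (0.3086 − 0.04193ρ)·Δh = 0
0.3086 − 0.04193ρ = −Δg_obs/Δh = 0.19316
ρ = (0.3086 − 0.19316) / 0.04193 = 2.75 g/cm³

2.75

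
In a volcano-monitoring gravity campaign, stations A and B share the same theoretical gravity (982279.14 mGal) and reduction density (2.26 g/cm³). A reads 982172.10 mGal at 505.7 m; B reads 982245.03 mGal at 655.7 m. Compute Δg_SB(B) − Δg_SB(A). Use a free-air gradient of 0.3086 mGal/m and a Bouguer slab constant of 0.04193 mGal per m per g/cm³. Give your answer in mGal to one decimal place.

105.0

Δg_SB(A) = 982172.10 − 982279.14 + 0.3086×505.7 − 0.04193×2.26×505.7 = 1.10 mGal
Δg_SB(B) = 982245.03 − 982279.14 + 0.3086×655.7 − 0.04193×2.26×655.7 = 106.10 mGal
Difference = 106.10 − (1.10) = 105.00 mGal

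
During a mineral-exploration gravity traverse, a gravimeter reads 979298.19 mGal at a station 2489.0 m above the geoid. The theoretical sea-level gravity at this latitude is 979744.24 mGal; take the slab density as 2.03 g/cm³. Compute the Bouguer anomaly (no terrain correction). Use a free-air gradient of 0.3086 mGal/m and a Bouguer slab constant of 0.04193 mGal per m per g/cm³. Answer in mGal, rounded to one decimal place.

Free-air correction = 0.3086 × 2489.0 = 768.11 mGal
Free-air anomaly = 979298.19 − 979744.24 + (768.11) = 322.06 mGal
Bouguer slab correction = 0.04193 × 2.03 × 2489.0 = 211.86 mGal
Simple Bouguer anomaly = 322.06 − (211.86) = 110.20 mGal

110.2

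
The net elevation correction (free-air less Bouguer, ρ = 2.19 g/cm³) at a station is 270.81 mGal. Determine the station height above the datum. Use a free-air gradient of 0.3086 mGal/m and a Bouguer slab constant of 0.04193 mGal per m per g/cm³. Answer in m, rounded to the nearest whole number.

1249

Combined gradient = 0.3086 − 0.04193 × 2.19 = 0.2167733 mGal/m
h = 270.81 / 0.2167733 = 1249.28 m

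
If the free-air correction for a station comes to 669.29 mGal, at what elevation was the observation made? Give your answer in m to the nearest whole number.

h = 669.29 / 0.3086 = 2168.79 m

2169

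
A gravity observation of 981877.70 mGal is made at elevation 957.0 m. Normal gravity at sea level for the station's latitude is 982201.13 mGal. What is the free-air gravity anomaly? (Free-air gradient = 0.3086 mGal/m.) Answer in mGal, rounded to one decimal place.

Free-air correction = 0.3086 × 957.0 = 295.33 mGal
Free-air anomaly = 981877.70 − 982201.13 + (295.33) = -28.10 mGal

-28.1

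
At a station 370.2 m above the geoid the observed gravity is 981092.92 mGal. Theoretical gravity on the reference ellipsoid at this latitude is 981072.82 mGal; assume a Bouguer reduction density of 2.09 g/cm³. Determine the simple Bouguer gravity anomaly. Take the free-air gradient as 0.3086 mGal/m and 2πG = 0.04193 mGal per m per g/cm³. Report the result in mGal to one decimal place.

101.9

Free-air correction = 0.3086 × 370.2 = 114.24 mGal
Free-air anomaly = 981092.92 − 981072.82 + (114.24) = 134.34 mGal
Bouguer slab correction = 0.04193 × 2.09 × 370.2 = 32.44 mGal
Simple Bouguer anomaly = 134.34 − (32.44) = 101.90 mGal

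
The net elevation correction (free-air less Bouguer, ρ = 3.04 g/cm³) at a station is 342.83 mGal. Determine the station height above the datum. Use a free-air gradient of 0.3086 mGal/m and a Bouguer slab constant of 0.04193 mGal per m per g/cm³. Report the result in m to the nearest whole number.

1893

Combined gradient = 0.3086 − 0.04193 × 3.04 = 0.1811328 mGal/m
h = 342.83 / 0.1811328 = 1892.70 m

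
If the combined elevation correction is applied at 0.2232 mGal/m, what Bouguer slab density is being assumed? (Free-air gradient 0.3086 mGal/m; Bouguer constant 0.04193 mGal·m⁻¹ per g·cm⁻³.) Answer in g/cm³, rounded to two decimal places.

2.04

0.2232 = 0.3086 − 0.04193 × ρ
ρ = (0.3086 − 0.2232) / 0.04193 = 2.04 g/cm³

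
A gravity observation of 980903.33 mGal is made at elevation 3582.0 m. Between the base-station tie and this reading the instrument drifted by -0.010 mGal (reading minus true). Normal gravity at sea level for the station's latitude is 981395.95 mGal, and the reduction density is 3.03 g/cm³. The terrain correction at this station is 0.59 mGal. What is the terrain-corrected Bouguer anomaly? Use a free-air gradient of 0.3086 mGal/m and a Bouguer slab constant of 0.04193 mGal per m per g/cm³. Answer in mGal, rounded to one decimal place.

158.3

Drift-corrected reading = 980903.33 − (-0.010) = 980903.340 mGal
Free-air correction = 0.3086 × 3582.0 = 1105.41 mGal
Free-air anomaly = 980903.340 − 981395.95 + (1105.41) = 612.800 mGal
Bouguer slab correction = 0.04193 × 3.03 × 3582.0 = 455.09 mGal
Simple Bouguer anomaly = 612.800 − (455.09) = 157.710 mGal
Complete Bouguer anomaly = 157.710 + 0.59 = 158.300 mGal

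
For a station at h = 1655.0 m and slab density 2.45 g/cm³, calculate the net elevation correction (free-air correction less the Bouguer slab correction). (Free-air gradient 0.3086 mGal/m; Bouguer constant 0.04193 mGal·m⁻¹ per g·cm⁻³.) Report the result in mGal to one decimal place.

340.7

Combined gradient = 0.3086 − 0.04193 × 2.45 = 0.2058715 mGal/m
Combined elevation correction = 0.2058715 × 1655.0 = 340.7 mGal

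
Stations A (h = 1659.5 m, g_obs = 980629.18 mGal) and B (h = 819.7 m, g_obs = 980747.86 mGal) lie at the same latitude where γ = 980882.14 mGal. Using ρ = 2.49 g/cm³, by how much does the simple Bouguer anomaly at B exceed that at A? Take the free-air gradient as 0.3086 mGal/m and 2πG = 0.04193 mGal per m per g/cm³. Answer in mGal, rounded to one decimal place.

-52.8

Δg_SB(A) = 980629.18 − 980882.14 + 0.3086×1659.5 − 0.04193×2.49×1659.5 = 85.90 mGal
Δg_SB(B) = 980747.86 − 980882.14 + 0.3086×819.7 − 0.04193×2.49×819.7 = 33.10 mGal
Difference = 33.10 − (85.90) = -52.80 mGal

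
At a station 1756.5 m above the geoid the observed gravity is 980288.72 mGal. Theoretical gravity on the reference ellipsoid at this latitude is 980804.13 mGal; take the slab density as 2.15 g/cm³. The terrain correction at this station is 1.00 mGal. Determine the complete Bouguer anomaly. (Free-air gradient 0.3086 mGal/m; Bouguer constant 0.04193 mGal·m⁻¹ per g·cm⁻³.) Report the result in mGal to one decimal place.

Free-air correction = 0.3086 × 1756.5 = 542.06 mGal
Free-air anomaly = 980288.72 − 980804.13 + (542.06) = 26.65 mGal
Bouguer slab correction = 0.04193 × 2.15 × 1756.5 = 158.35 mGal
Simple Bouguer anomaly = 26.65 − (158.35) = -131.70 mGal
Complete Bouguer anomaly = -131.70 + 1.00 = -130.70 mGal

-130.7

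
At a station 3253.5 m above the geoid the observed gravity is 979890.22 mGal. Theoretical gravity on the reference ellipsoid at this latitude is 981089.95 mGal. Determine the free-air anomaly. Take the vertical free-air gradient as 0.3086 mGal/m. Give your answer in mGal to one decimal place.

-195.7

Free-air correction = 0.3086 × 3253.5 = 1004.03 mGal
Free-air anomaly = 979890.22 − 981089.95 + (1004.03) = -195.70 mGal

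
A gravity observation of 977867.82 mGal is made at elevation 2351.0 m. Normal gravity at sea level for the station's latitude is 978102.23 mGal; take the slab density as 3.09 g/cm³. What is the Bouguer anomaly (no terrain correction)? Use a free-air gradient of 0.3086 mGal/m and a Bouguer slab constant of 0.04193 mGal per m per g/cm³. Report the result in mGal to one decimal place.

Free-air correction = 0.3086 × 2351.0 = 725.52 mGal
Free-air anomaly = 977867.82 − 978102.23 + (725.52) = 491.11 mGal
Bouguer slab correction = 0.04193 × 3.09 × 2351.0 = 304.60 mGal
Simple Bouguer anomaly = 491.11 − (304.60) = 186.51 mGal

186.5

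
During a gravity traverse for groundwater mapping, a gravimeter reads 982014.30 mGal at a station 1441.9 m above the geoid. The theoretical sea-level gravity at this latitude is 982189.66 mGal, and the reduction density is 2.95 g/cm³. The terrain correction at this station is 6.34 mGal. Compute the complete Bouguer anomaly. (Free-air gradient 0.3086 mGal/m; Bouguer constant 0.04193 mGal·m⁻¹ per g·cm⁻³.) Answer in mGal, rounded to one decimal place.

Free-air correction = 0.3086 × 1441.9 = 444.97 mGal
Free-air anomaly = 982014.30 − 982189.66 + (444.97) = 269.61 mGal
Bouguer slab correction = 0.04193 × 2.95 × 1441.9 = 178.35 mGal
Simple Bouguer anomaly = 269.61 − (178.35) = 91.26 mGal
Complete Bouguer anomaly = 91.26 + 6.34 = 97.60 mGal

97.6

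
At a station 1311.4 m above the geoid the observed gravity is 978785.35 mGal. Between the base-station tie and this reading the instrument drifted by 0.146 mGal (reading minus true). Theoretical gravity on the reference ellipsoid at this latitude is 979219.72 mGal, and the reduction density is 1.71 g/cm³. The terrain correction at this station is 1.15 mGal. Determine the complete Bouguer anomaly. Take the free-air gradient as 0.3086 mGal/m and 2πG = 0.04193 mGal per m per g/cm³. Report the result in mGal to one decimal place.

-122.7

Drift-corrected reading = 978785.35 − (0.146) = 978785.204 mGal
Free-air correction = 0.3086 × 1311.4 = 404.70 mGal
Free-air anomaly = 978785.204 − 979219.72 + (404.70) = -29.816 mGal
Bouguer slab correction = 0.04193 × 1.71 × 1311.4 = 94.03 mGal
Simple Bouguer anomaly = -29.816 − (94.03) = -123.846 mGal
Complete Bouguer anomaly = -123.846 + 1.15 = -122.696 mGal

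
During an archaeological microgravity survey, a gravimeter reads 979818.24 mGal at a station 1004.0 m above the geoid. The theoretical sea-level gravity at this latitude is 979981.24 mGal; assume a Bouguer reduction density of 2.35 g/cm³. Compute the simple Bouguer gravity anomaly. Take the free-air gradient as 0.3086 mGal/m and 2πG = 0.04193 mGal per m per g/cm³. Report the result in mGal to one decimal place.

Free-air correction = 0.3086 × 1004.0 = 309.83 mGal
Free-air anomaly = 979818.24 − 979981.24 + (309.83) = 146.83 mGal
Bouguer slab correction = 0.04193 × 2.35 × 1004.0 = 98.93 mGal
Simple Bouguer anomaly = 146.83 − (98.93) = 47.90 mGal

47.9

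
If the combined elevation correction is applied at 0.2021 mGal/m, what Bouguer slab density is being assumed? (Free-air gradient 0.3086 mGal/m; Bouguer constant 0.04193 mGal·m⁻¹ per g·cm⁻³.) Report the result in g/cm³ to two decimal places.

0.2021 = 0.3086 − 0.04193 × ρ
ρ = (0.3086 − 0.2021) / 0.04193 = 2.54 g/cm³

2.54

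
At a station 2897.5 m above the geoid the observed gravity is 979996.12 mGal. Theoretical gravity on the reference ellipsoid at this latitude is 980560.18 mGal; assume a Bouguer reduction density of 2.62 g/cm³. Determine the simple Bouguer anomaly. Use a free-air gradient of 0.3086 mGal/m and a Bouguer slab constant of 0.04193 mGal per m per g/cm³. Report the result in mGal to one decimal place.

Free-air correction = 0.3086 × 2897.5 = 894.17 mGal
Free-air anomaly = 979996.12 − 980560.18 + (894.17) = 330.11 mGal
Bouguer slab correction = 0.04193 × 2.62 × 2897.5 = 318.31 mGal
Simple Bouguer anomaly = 330.11 − (318.31) = 11.80 mGal

11.8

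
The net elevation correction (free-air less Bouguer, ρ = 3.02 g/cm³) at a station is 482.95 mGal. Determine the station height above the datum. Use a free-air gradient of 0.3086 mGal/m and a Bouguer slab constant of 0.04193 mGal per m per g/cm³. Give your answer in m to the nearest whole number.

2654

Combined gradient = 0.3086 − 0.04193 × 3.02 = 0.1819714 mGal/m
h = 482.95 / 0.1819714 = 2653.99 m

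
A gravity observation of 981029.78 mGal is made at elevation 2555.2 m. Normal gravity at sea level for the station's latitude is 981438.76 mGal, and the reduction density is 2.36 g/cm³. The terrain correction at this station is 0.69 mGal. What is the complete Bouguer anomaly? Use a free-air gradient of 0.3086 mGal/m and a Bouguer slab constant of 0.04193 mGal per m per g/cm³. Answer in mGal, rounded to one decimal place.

127.4

Free-air correction = 0.3086 × 2555.2 = 788.53 mGal
Free-air anomaly = 981029.78 − 981438.76 + (788.53) = 379.55 mGal
Bouguer slab correction = 0.04193 × 2.36 × 2555.2 = 252.85 mGal
Simple Bouguer anomaly = 379.55 − (252.85) = 126.70 mGal
Complete Bouguer anomaly = 126.70 + 0.69 = 127.39 mGal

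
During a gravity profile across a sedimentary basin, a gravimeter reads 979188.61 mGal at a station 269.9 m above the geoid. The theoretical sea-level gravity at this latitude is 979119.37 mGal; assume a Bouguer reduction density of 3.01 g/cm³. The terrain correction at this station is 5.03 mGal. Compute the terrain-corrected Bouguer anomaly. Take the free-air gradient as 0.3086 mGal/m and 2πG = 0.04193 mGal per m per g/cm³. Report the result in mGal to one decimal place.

123.5

Free-air correction = 0.3086 × 269.9 = 83.29 mGal
Free-air anomaly = 979188.61 − 979119.37 + (83.29) = 152.53 mGal
Bouguer slab correction = 0.04193 × 3.01 × 269.9 = 34.06 mGal
Simple Bouguer anomaly = 152.53 − (34.06) = 118.47 mGal
Complete Bouguer anomaly = 118.47 + 5.03 = 123.50 mGal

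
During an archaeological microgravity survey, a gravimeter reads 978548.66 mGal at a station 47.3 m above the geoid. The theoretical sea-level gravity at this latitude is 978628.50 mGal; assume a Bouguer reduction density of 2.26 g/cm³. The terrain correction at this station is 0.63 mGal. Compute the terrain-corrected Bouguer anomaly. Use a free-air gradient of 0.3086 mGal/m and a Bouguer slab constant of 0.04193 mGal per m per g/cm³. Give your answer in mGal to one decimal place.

-69.1

Free-air correction = 0.3086 × 47.3 = 14.60 mGal
Free-air anomaly = 978548.66 − 978628.50 + (14.60) = -65.24 mGal
Bouguer slab correction = 0.04193 × 2.26 × 47.3 = 4.48 mGal
Simple Bouguer anomaly = -65.24 − (4.48) = -69.72 mGal
Complete Bouguer anomaly = -69.72 + 0.63 = -69.09 mGal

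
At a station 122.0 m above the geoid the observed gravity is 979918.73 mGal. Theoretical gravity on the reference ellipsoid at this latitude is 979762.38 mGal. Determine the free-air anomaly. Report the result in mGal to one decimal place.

194.0

Free-air correction = 0.3086 × 122.0 = 37.65 mGal
Free-air anomaly = 979918.73 − 979762.38 + (37.65) = 194.00 mGal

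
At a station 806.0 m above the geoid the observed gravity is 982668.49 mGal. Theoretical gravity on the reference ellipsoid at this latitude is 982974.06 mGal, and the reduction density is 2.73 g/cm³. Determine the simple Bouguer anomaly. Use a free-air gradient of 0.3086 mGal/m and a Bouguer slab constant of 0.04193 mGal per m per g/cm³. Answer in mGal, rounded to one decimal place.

-149.1

Free-air correction = 0.3086 × 806.0 = 248.73 mGal
Free-air anomaly = 982668.49 − 982974.06 + (248.73) = -56.84 mGal
Bouguer slab correction = 0.04193 × 2.73 × 806.0 = 92.26 mGal
Simple Bouguer anomaly = -56.84 − (92.26) = -149.10 mGal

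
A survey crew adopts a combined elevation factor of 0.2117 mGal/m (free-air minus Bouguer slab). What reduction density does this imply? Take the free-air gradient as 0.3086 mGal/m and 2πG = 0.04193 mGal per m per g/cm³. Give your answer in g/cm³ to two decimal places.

2.31

0.2117 = 0.3086 − 0.04193 × ρ
ρ = (0.3086 − 0.2117) / 0.04193 = 2.31 g/cm³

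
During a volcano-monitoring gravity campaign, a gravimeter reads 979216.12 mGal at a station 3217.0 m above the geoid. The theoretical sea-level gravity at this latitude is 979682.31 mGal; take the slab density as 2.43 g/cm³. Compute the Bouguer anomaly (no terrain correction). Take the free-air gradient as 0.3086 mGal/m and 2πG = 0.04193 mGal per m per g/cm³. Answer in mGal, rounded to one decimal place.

198.8

Free-air correction = 0.3086 × 3217.0 = 992.77 mGal
Free-air anomaly = 979216.12 − 979682.31 + (992.77) = 526.58 mGal
Bouguer slab correction = 0.04193 × 2.43 × 3217.0 = 327.78 mGal
Simple Bouguer anomaly = 526.58 − (327.78) = 198.80 mGal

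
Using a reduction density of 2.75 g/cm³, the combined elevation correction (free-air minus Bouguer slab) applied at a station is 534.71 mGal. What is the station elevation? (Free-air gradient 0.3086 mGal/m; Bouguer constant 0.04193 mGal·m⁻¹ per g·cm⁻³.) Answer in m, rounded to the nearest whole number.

Combined gradient = 0.3086 − 0.04193 × 2.75 = 0.1932925 mGal/m
h = 534.71 / 0.1932925 = 2766.33 m

2766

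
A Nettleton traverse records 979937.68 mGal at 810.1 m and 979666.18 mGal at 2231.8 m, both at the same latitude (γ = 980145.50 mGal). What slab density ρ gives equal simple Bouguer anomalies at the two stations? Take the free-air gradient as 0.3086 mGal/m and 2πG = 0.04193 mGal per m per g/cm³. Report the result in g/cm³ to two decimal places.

2.81

Δg_obs = 979666.18 − 979937.68 = -271.50 mGal over Δh = 2231.8 − 810.1 = 1421.7 m
Equal Bouguer anomalies ⇒ Δg_obs + (0.3086 − 0.04193ρ)·Δh = 0
0.3086 − 0.04193ρ = −Δg_obs/Δh = 0.19097
ρ = (0.3086 − 0.19097) / 0.04193 = 2.81 g/cm³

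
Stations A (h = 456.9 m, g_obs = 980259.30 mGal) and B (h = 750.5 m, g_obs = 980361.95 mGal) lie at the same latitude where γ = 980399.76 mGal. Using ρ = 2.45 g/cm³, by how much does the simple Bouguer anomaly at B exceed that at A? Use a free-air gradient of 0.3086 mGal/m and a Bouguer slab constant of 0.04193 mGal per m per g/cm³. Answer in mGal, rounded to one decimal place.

163.1

Δg_SB(A) = 980259.30 − 980399.76 + 0.3086×456.9 − 0.04193×2.45×456.9 = -46.40 mGal
Δg_SB(B) = 980361.95 − 980399.76 + 0.3086×750.5 − 0.04193×2.45×750.5 = 116.70 mGal
Difference = 116.70 − (-46.40) = 163.10 mGal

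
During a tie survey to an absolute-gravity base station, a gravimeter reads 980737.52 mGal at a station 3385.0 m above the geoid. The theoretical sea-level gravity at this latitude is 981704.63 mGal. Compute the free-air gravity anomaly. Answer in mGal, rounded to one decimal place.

Free-air correction = 0.3086 × 3385.0 = 1044.61 mGal
Free-air anomaly = 980737.52 − 981704.63 + (1044.61) = 77.50 mGal

77.5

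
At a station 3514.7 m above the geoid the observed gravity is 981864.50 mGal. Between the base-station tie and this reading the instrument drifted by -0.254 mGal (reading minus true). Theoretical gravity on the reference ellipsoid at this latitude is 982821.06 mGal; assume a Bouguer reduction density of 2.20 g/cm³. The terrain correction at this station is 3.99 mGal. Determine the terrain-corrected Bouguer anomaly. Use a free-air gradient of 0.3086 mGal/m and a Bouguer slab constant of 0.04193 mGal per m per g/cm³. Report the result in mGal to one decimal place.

Drift-corrected reading = 981864.50 − (-0.254) = 981864.754 mGal
Free-air correction = 0.3086 × 3514.7 = 1084.64 mGal
Free-air anomaly = 981864.754 − 982821.06 + (1084.64) = 128.334 mGal
Bouguer slab correction = 0.04193 × 2.20 × 3514.7 = 324.22 mGal
Simple Bouguer anomaly = 128.334 − (324.22) = -195.886 mGal
Complete Bouguer anomaly = -195.886 + 3.99 = -191.896 mGal

-191.9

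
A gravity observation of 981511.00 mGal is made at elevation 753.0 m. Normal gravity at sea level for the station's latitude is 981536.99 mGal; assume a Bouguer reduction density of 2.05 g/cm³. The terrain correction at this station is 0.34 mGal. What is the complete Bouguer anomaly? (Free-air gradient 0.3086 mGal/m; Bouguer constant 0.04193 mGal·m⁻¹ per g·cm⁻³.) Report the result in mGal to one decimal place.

Free-air correction = 0.3086 × 753.0 = 232.38 mGal
Free-air anomaly = 981511.00 − 981536.99 + (232.38) = 206.39 mGal
Bouguer slab correction = 0.04193 × 2.05 × 753.0 = 64.73 mGal
Simple Bouguer anomaly = 206.39 − (64.73) = 141.66 mGal
Complete Bouguer anomaly = 141.66 + 0.34 = 142.00 mGal

142.0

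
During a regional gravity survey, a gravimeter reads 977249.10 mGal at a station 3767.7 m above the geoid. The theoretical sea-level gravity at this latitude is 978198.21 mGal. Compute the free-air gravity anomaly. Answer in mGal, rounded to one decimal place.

Free-air correction = 0.3086 × 3767.7 = 1162.71 mGal
Free-air anomaly = 977249.10 − 978198.21 + (1162.71) = 213.60 mGal

213.6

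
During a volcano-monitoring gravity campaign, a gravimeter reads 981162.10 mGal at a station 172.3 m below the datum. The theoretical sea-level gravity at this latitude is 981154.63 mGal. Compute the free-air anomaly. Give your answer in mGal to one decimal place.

-45.7

Free-air correction = 0.3086 × -172.3 = -53.17 mGal
Free-air anomaly = 981162.10 − 981154.63 + (-53.17) = -45.70 mGal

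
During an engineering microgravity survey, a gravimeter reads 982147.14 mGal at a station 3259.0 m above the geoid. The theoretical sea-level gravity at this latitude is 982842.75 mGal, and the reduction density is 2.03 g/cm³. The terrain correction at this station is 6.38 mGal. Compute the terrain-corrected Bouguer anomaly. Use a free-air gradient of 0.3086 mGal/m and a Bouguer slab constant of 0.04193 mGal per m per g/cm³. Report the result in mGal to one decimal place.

39.1

Free-air correction = 0.3086 × 3259.0 = 1005.73 mGal
Free-air anomaly = 982147.14 − 982842.75 + (1005.73) = 310.12 mGal
Bouguer slab correction = 0.04193 × 2.03 × 3259.0 = 277.40 mGal
Simple Bouguer anomaly = 310.12 − (277.40) = 32.72 mGal
Complete Bouguer anomaly = 32.72 + 6.38 = 39.10 mGal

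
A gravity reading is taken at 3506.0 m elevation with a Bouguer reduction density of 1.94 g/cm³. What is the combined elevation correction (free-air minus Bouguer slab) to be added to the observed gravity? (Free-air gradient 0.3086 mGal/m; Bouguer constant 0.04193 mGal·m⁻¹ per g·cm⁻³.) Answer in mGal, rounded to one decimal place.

Combined gradient = 0.3086 − 0.04193 × 1.94 = 0.2272558 mGal/m
Combined elevation correction = 0.2272558 × 3506.0 = 796.8 mGal

796.8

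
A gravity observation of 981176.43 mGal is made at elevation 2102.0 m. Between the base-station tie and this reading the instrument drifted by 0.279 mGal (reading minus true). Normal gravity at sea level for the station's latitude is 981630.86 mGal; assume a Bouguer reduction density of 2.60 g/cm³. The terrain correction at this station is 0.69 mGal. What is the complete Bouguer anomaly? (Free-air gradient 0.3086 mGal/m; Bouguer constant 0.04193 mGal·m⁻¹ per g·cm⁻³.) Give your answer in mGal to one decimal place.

Drift-corrected reading = 981176.43 − (0.279) = 981176.151 mGal
Free-air correction = 0.3086 × 2102.0 = 648.68 mGal
Free-air anomaly = 981176.151 − 981630.86 + (648.68) = 193.971 mGal
Bouguer slab correction = 0.04193 × 2.60 × 2102.0 = 229.16 mGal
Simple Bouguer anomaly = 193.971 − (229.16) = -35.189 mGal
Complete Bouguer anomaly = -35.189 + 0.69 = -34.499 mGal

-34.5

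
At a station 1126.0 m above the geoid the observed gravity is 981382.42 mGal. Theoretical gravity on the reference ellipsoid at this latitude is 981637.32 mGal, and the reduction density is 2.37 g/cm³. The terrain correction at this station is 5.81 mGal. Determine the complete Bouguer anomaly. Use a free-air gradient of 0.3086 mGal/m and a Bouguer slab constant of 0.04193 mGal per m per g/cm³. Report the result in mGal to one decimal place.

Free-air correction = 0.3086 × 1126.0 = 347.48 mGal
Free-air anomaly = 981382.42 − 981637.32 + (347.48) = 92.58 mGal
Bouguer slab correction = 0.04193 × 2.37 × 1126.0 = 111.90 mGal
Simple Bouguer anomaly = 92.58 − (111.90) = -19.32 mGal
Complete Bouguer anomaly = -19.32 + 5.81 = -13.51 mGal

-13.5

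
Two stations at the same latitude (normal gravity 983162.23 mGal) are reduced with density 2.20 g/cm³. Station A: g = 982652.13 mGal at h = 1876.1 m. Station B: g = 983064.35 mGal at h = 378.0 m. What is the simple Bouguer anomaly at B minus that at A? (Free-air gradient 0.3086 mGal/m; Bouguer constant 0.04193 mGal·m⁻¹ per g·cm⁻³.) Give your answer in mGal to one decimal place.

88.1

Δg_SB(A) = 982652.13 − 983162.23 + 0.3086×1876.1 − 0.04193×2.20×1876.1 = -104.20 mGal
Δg_SB(B) = 983064.35 − 983162.23 + 0.3086×378.0 − 0.04193×2.20×378.0 = -16.10 mGal
Difference = -16.10 − (-104.20) = 88.10 mGal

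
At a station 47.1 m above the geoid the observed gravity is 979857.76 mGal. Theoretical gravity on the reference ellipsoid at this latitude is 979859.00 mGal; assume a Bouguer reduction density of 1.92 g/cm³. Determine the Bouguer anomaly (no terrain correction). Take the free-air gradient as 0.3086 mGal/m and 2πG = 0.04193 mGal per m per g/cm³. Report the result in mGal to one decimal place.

9.5

Free-air correction = 0.3086 × 47.1 = 14.54 mGal
Free-air anomaly = 979857.76 − 979859.00 + (14.54) = 13.30 mGal
Bouguer slab correction = 0.04193 × 1.92 × 47.1 = 3.79 mGal
Simple Bouguer anomaly = 13.30 − (3.79) = 9.51 mGal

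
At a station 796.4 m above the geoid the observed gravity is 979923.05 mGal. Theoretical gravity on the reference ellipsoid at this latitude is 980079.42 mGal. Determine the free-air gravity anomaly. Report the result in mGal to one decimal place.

Free-air correction = 0.3086 × 796.4 = 245.77 mGal
Free-air anomaly = 979923.05 − 980079.42 + (245.77) = 89.40 mGal

89.4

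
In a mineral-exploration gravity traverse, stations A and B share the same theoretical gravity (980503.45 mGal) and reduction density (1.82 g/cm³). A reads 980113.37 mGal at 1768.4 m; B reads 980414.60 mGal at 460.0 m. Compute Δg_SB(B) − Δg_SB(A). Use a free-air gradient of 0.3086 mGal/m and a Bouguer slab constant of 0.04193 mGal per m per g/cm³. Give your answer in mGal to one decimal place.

Δg_SB(A) = 980113.37 − 980503.45 + 0.3086×1768.4 − 0.04193×1.82×1768.4 = 20.70 mGal
Δg_SB(B) = 980414.60 − 980503.45 + 0.3086×460.0 − 0.04193×1.82×460.0 = 18.00 mGal
Difference = 18.00 − (20.70) = -2.70 mGal

-2.7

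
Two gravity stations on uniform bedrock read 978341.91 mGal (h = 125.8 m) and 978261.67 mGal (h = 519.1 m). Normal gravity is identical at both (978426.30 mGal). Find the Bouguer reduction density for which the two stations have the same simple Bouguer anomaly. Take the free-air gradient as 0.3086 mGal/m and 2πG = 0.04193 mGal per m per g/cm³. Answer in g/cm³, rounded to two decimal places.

2.49

Δg_obs = 978261.67 − 978341.91 = -80.24 mGal over Δh = 519.1 − 125.8 = 393.3 m
Equal Bouguer anomalies ⇒ Δg_obs + (0.3086 − 0.04193ρ)·Δh = 0
0.3086 − 0.04193ρ = −Δg_obs/Δh = 0.20402
ρ = (0.3086 − 0.20402) / 0.04193 = 2.49 g/cm³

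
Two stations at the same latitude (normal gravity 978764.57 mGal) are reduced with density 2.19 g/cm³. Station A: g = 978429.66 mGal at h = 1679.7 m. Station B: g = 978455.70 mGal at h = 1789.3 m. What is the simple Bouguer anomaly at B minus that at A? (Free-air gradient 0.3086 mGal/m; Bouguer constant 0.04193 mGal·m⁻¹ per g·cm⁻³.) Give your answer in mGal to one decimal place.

49.8

Δg_SB(A) = 978429.66 − 978764.57 + 0.3086×1679.7 − 0.04193×2.19×1679.7 = 29.20 mGal
Δg_SB(B) = 978455.70 − 978764.57 + 0.3086×1789.3 − 0.04193×2.19×1789.3 = 79.00 mGal
Difference = 79.00 − (29.20) = 49.80 mGal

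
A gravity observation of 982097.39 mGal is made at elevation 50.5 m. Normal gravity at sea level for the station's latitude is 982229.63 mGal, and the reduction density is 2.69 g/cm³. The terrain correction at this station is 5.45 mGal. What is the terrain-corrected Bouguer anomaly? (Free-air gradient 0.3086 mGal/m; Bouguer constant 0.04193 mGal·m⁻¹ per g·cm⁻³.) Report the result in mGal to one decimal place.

Free-air correction = 0.3086 × 50.5 = 15.58 mGal
Free-air anomaly = 982097.39 − 982229.63 + (15.58) = -116.66 mGal
Bouguer slab correction = 0.04193 × 2.69 × 50.5 = 5.70 mGal
Simple Bouguer anomaly = -116.66 − (5.70) = -122.36 mGal
Complete Bouguer anomaly = -122.36 + 5.45 = -116.91 mGal

-116.9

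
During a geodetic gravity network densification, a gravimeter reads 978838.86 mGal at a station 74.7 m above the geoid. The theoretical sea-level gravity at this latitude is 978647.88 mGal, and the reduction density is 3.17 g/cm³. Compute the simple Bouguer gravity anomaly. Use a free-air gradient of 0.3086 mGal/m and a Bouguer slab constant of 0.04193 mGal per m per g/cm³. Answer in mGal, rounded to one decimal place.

Free-air correction = 0.3086 × 74.7 = 23.05 mGal
Free-air anomaly = 978838.86 − 978647.88 + (23.05) = 214.03 mGal
Bouguer slab correction = 0.04193 × 3.17 × 74.7 = 9.93 mGal
Simple Bouguer anomaly = 214.03 − (9.93) = 204.10 mGal

204.1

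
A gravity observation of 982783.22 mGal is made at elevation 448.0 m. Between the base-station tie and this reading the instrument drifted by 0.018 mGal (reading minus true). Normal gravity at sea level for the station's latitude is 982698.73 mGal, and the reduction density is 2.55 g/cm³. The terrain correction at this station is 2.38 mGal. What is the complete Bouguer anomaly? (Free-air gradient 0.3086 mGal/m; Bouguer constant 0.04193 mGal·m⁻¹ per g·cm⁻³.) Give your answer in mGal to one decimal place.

Drift-corrected reading = 982783.22 − (0.018) = 982783.202 mGal
Free-air correction = 0.3086 × 448.0 = 138.25 mGal
Free-air anomaly = 982783.202 − 982698.73 + (138.25) = 222.722 mGal
Bouguer slab correction = 0.04193 × 2.55 × 448.0 = 47.90 mGal
Simple Bouguer anomaly = 222.722 − (47.90) = 174.822 mGal
Complete Bouguer anomaly = 174.822 + 2.38 = 177.202 mGal

177.2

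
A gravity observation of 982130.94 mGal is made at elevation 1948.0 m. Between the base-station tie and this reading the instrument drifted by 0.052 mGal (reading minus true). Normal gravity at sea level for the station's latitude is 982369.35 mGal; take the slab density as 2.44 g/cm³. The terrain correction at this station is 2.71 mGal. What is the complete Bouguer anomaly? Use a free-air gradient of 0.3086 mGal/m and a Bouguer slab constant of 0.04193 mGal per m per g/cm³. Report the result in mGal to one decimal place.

Drift-corrected reading = 982130.94 − (0.052) = 982130.888 mGal
Free-air correction = 0.3086 × 1948.0 = 601.15 mGal
Free-air anomaly = 982130.888 − 982369.35 + (601.15) = 362.688 mGal
Bouguer slab correction = 0.04193 × 2.44 × 1948.0 = 199.30 mGal
Simple Bouguer anomaly = 362.688 − (199.30) = 163.388 mGal
Complete Bouguer anomaly = 163.388 + 2.71 = 166.098 mGal

166.1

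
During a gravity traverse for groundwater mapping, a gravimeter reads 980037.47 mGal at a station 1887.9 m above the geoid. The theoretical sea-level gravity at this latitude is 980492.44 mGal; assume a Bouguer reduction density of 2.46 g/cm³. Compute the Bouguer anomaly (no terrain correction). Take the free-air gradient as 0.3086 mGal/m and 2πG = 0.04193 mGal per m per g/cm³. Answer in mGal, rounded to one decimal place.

-67.1

Free-air correction = 0.3086 × 1887.9 = 582.61 mGal
Free-air anomaly = 980037.47 − 980492.44 + (582.61) = 127.64 mGal
Bouguer slab correction = 0.04193 × 2.46 × 1887.9 = 194.73 mGal
Simple Bouguer anomaly = 127.64 − (194.73) = -67.09 mGal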